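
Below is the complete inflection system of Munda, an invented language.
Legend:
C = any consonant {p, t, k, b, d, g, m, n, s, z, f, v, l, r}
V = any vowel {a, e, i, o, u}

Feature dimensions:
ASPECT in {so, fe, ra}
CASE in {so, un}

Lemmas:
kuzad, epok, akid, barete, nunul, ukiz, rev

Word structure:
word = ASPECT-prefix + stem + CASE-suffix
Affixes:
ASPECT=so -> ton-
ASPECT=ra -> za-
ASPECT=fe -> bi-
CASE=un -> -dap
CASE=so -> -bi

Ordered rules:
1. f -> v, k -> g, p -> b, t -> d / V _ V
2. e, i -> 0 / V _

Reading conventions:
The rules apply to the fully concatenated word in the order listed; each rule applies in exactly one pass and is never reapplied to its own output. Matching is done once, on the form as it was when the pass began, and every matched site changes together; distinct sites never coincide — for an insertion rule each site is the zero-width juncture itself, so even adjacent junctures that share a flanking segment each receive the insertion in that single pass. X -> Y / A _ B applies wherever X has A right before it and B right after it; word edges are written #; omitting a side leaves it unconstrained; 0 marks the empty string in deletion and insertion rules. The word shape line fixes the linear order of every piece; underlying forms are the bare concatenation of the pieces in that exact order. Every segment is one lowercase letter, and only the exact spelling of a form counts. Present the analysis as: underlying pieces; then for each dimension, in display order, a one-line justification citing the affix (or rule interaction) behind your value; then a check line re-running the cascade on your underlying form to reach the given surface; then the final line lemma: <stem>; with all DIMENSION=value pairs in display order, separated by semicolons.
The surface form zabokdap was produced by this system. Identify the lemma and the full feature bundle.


underlying: za-epok-dap
ASPECT=ra - signalled by the affix za-
CASE=un - signalled by the affix -dap
check: zaepokdap -> zaebokdap -> zabokdap
lemma: epok; ASPECT=ra; CASE=un


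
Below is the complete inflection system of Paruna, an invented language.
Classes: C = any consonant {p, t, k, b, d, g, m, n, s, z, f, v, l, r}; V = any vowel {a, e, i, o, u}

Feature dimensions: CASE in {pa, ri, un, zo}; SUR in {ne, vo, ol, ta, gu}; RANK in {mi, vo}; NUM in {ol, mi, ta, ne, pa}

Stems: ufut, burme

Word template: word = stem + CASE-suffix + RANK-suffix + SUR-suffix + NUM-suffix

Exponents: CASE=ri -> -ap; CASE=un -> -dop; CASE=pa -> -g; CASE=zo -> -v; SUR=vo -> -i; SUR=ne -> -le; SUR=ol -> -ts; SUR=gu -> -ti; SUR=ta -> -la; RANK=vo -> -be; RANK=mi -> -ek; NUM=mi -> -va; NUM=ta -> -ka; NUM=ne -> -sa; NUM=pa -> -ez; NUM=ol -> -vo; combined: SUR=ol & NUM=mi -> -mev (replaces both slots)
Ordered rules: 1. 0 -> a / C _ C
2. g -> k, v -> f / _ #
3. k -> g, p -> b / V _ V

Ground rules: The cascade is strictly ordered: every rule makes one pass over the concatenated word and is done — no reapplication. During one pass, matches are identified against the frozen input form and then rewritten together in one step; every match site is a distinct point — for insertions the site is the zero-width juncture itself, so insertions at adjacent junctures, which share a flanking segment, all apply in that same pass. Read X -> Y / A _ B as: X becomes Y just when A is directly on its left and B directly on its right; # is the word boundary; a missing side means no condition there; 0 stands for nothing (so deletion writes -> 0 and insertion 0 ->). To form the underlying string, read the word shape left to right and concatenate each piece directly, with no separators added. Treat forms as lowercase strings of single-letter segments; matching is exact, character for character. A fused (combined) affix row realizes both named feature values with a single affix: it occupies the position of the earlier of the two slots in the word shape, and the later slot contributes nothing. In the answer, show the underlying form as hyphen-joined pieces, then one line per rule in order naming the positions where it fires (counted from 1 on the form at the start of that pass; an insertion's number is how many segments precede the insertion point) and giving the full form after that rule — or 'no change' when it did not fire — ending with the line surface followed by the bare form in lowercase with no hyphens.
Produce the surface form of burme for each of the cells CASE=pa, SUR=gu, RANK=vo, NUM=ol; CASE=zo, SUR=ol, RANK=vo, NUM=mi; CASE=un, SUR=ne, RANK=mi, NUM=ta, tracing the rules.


cell CASE=pa, SUR=gu, RANK=vo, NUM=ol:
underlying: burme-g-be-ti-vo
1. 0 -> a / C _ C: inserts after position(s) 3, 6: buramegabetivo
2. g -> k, v -> f / _ #: no change
3. k -> g, p -> b / V _ V: no change
surface: buramegabetivo

cell CASE=zo, SUR=ol, RANK=vo, NUM=mi:
underlying: burme-v-be-mev
1. 0 -> a / C _ C: inserts after position(s) 3, 6: buramevabemev
2. g -> k, v -> f / _ #: fires at position(s) 13: buramevabemef
3. k -> g, p -> b / V _ V: no change
surface: buramevabemef

cell CASE=un, SUR=ne, RANK=mi, NUM=ta:
underlying: burme-dop-ek-le-ka
1. 0 -> a / C _ C: inserts after position(s) 3, 10: buramedopekaleka
2. g -> k, v -> f / _ #: no change
3. k -> g, p -> b / V _ V: fires at position(s) 9, 11, 15: buramedobegalega
surface: buramedobegalega


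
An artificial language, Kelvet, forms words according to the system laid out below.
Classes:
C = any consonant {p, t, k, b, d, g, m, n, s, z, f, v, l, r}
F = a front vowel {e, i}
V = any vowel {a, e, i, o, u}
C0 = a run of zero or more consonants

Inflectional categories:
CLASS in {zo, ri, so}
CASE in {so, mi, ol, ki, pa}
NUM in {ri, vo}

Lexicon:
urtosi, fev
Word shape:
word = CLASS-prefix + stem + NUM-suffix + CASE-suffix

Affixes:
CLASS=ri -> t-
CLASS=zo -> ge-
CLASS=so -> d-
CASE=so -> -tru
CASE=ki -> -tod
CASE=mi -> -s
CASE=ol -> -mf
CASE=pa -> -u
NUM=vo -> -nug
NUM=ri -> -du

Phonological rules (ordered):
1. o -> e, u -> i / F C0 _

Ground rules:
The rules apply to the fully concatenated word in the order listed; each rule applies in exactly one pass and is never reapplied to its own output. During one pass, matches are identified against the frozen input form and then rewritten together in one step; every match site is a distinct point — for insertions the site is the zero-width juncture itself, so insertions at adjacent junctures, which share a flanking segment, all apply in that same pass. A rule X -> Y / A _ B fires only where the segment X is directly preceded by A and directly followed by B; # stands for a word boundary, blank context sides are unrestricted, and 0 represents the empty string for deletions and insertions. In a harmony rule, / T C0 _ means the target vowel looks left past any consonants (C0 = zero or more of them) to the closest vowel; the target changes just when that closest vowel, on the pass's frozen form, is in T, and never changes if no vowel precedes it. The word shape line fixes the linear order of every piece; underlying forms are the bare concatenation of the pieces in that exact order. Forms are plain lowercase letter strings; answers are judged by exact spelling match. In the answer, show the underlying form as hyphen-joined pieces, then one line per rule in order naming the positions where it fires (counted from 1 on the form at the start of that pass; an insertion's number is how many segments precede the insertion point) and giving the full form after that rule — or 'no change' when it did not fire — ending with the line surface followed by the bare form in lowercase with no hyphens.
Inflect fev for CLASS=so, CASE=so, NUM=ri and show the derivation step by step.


underlying: d-fev-du-tru
1. o -> e, u -> i / F C0 _: fires at position(s) 6: dfevditru
surface: dfevditru


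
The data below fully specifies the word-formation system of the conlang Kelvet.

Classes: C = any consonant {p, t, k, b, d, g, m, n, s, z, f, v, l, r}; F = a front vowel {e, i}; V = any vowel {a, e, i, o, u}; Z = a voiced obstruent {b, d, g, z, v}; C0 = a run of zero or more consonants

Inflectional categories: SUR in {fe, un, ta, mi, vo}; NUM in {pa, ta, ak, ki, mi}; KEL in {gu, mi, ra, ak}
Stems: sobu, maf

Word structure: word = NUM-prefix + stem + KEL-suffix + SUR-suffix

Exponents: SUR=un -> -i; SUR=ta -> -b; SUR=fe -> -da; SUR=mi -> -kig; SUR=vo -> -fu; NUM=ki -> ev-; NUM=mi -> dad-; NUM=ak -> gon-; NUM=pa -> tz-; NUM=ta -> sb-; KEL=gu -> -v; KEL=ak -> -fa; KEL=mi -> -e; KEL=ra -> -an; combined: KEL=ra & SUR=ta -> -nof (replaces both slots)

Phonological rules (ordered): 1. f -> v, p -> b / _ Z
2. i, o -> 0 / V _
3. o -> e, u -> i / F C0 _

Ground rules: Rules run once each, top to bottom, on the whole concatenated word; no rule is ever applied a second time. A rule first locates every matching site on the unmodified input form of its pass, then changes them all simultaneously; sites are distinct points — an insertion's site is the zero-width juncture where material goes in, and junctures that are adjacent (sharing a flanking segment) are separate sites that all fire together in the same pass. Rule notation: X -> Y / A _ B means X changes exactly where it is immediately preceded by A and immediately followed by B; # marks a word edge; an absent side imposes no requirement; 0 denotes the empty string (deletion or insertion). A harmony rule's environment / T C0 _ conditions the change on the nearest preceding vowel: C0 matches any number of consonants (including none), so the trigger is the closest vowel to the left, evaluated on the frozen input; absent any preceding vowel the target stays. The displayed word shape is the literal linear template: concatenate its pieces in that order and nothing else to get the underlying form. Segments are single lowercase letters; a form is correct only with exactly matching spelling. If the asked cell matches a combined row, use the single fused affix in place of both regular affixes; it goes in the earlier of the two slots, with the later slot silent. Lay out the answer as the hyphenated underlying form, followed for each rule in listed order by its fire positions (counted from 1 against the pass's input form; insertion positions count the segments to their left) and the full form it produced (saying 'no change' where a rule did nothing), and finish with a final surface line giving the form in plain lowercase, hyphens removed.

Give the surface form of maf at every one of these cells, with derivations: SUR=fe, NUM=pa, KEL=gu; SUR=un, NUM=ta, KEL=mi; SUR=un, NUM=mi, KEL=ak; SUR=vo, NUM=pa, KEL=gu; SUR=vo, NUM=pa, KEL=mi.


cell SUR=fe, NUM=pa, KEL=gu:
underlying: tz-maf-v-da
1. f -> v, p -> b / _ Z: fires at position(s) 5: tzmavvda
2. i, o -> 0 / V _: no change
3. o -> e, u -> i / F C0 _: no change
surface: tzmavvda

cell SUR=un, NUM=ta, KEL=mi:
underlying: sb-maf-e-i
1. f -> v, p -> b / _ Z: no change
2. i, o -> 0 / V _: fires at position(s) 7: sbmafe
3. o -> e, u -> i / F C0 _: no change
surface: sbmafe

cell SUR=un, NUM=mi, KEL=ak:
underlying: dad-maf-fa-i
1. f -> v, p -> b / _ Z: no change
2. i, o -> 0 / V _: fires at position(s) 9: dadmaffa
3. o -> e, u -> i / F C0 _: no change
surface: dadmaffa

cell SUR=vo, NUM=pa, KEL=gu:
underlying: tz-maf-v-fu
1. f -> v, p -> b / _ Z: fires at position(s) 5: tzmavvfu
2. i, o -> 0 / V _: no change
3. o -> e, u -> i / F C0 _: no change
surface: tzmavvfu

cell SUR=vo, NUM=pa, KEL=mi:
underlying: tz-maf-e-fu
1. f -> v, p -> b / _ Z: no change
2. i, o -> 0 / V _: no change
3. o -> e, u -> i / F C0 _: fires at position(s) 8: tzmafefi
surface: tzmafefi


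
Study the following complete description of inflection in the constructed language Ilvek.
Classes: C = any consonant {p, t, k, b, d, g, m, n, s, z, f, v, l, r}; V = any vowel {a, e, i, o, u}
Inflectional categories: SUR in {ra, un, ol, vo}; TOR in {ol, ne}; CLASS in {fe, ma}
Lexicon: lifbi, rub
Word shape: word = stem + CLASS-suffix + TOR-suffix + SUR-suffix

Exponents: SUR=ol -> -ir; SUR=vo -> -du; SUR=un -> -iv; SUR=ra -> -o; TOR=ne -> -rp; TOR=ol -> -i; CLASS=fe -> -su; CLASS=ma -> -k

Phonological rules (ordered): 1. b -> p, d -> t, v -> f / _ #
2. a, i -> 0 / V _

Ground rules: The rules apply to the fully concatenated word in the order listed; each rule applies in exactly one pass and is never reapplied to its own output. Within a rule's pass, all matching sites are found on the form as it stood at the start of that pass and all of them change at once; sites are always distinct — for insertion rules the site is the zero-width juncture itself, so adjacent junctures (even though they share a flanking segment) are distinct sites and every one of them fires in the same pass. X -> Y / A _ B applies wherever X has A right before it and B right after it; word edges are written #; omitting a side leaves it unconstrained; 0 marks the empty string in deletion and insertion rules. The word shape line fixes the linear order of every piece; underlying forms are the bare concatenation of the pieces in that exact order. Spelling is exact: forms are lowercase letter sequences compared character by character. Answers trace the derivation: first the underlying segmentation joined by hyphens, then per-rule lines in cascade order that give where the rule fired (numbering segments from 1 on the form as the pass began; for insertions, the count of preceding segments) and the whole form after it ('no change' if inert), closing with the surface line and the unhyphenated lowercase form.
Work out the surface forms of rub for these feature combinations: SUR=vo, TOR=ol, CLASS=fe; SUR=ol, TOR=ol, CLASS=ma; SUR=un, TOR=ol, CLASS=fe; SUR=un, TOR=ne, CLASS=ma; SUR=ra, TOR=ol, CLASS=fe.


cell SUR=vo, TOR=ol, CLASS=fe:
underlying: rub-su-i-du
1. b -> p, d -> t, v -> f / _ #: no change
2. a, i -> 0 / V _: fires at position(s) 6: rubsudu
surface: rubsudu

cell SUR=ol, TOR=ol, CLASS=ma:
underlying: rub-k-i-ir
1. b -> p, d -> t, v -> f / _ #: no change
2. a, i -> 0 / V _: fires at position(s) 6: rubkir
surface: rubkir

cell SUR=un, TOR=ol, CLASS=fe:
underlying: rub-su-i-iv
1. b -> p, d -> t, v -> f / _ #: fires at position(s) 8: rubsuiif
2. a, i -> 0 / V _: fires at position(s) 6, 7: rubsuf
surface: rubsuf

cell SUR=un, TOR=ne, CLASS=ma:
underlying: rub-k-rp-iv
1. b -> p, d -> t, v -> f / _ #: fires at position(s) 8: rubkrpif
2. a, i -> 0 / V _: no change
surface: rubkrpif

cell SUR=ra, TOR=ol, CLASS=fe:
underlying: rub-su-i-o
1. b -> p, d -> t, v -> f / _ #: no change
2. a, i -> 0 / V _: fires at position(s) 6: rubsuo
surface: rubsuo


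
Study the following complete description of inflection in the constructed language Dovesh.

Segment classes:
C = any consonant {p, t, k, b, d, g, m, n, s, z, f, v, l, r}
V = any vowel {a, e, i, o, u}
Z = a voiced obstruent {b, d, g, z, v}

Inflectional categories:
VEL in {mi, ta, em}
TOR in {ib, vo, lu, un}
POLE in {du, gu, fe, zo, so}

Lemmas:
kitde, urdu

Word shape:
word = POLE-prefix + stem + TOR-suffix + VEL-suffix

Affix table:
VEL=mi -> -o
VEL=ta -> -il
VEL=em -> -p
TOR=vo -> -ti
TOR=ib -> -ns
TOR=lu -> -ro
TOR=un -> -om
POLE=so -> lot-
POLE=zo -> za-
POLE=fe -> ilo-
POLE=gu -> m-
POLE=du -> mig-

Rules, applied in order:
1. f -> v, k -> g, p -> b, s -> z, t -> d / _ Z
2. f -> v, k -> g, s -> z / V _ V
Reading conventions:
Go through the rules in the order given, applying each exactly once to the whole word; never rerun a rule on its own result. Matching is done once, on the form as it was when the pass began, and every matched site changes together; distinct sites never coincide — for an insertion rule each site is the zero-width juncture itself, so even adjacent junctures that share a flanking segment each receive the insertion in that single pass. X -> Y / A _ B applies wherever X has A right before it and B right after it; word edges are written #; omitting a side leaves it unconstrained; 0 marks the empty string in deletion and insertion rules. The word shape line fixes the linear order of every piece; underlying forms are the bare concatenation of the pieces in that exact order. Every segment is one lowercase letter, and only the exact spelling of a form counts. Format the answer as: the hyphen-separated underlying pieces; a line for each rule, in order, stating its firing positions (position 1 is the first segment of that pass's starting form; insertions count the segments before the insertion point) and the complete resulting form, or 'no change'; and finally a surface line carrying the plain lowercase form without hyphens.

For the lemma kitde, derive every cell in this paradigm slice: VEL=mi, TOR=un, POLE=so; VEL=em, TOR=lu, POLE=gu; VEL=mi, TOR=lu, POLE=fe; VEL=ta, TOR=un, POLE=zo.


cell VEL=mi, TOR=un, POLE=so:
underlying: lot-kitde-om-o
1. f -> v, k -> g, p -> b, s -> z, t -> d / _ Z: fires at position(s) 6: lotkiddeomo
2. f -> v, k -> g, s -> z / V _ V: no change
surface: lotkiddeomo

cell VEL=em, TOR=lu, POLE=gu:
underlying: m-kitde-ro-p
1. f -> v, k -> g, p -> b, s -> z, t -> d / _ Z: fires at position(s) 4: mkidderop
2. f -> v, k -> g, s -> z / V _ V: no change
surface: mkidderop

cell VEL=mi, TOR=lu, POLE=fe:
underlying: ilo-kitde-ro-o
1. f -> v, k -> g, p -> b, s -> z, t -> d / _ Z: fires at position(s) 6: ilokidderoo
2. f -> v, k -> g, s -> z / V _ V: fires at position(s) 4: ilogidderoo
surface: ilogidderoo

cell VEL=ta, TOR=un, POLE=zo:
underlying: za-kitde-om-il
1. f -> v, k -> g, p -> b, s -> z, t -> d / _ Z: fires at position(s) 5: zakiddeomil
2. f -> v, k -> g, s -> z / V _ V: fires at position(s) 3: zagiddeomil
surface: zagiddeomil


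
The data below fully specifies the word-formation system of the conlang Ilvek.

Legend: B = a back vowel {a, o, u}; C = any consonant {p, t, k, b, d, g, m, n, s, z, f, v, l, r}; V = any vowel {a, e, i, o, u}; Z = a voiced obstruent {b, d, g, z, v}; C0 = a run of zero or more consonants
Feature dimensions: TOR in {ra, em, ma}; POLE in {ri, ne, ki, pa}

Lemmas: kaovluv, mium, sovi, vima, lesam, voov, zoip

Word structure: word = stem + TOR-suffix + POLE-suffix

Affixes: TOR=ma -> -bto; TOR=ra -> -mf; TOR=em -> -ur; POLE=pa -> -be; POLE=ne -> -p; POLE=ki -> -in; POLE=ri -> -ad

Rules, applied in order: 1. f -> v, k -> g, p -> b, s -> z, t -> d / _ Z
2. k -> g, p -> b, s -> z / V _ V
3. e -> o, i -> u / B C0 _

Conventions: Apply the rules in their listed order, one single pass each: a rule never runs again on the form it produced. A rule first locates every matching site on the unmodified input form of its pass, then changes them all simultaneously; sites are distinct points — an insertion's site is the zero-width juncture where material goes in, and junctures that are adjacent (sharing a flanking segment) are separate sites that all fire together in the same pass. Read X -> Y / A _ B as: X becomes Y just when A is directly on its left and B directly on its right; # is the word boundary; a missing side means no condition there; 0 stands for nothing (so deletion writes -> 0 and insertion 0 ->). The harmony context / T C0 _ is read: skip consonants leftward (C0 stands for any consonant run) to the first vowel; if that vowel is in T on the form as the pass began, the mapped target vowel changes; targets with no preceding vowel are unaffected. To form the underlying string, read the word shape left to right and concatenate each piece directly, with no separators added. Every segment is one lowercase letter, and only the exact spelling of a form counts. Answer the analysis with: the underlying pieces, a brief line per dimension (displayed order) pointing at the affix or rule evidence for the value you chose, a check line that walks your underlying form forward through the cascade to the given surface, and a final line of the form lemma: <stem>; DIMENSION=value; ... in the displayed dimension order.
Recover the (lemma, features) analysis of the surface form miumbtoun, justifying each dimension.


underlying: mium-bto-in
TOR=ma - signalled by the affix -bto
POLE=ki - signalled by the affix -in
check: miumbtoin -> miumbtoin -> miumbtoin -> miumbtoun
lemma: mium; TOR=ma; POLE=ki


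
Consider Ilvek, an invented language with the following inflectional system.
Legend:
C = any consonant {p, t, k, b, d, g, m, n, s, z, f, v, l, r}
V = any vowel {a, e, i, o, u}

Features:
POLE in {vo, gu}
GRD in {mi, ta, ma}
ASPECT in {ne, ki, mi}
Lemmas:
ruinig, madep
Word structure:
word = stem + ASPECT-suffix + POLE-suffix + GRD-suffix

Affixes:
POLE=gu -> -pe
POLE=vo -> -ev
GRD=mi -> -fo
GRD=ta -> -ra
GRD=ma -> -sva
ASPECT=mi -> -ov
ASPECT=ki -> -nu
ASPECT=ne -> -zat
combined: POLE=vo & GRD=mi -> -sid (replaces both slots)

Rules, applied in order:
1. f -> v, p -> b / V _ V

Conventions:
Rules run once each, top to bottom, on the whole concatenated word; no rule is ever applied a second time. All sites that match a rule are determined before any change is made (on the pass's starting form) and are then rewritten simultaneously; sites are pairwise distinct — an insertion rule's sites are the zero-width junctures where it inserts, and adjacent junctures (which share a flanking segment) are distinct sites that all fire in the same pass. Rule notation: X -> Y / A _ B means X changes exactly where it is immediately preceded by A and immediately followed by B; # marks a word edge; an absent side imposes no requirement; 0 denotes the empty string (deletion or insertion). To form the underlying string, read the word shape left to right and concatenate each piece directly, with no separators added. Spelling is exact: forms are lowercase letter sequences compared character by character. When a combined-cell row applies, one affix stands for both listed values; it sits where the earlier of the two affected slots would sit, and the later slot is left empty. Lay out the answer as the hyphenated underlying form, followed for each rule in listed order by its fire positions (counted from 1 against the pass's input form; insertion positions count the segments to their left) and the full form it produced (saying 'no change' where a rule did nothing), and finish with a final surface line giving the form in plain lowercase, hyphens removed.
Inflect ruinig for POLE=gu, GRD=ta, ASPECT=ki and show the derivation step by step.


underlying: ruinig-nu-pe-ra
1. f -> v, p -> b / V _ V: fires at position(s) 9: ruinignubera
surface: ruinignubera


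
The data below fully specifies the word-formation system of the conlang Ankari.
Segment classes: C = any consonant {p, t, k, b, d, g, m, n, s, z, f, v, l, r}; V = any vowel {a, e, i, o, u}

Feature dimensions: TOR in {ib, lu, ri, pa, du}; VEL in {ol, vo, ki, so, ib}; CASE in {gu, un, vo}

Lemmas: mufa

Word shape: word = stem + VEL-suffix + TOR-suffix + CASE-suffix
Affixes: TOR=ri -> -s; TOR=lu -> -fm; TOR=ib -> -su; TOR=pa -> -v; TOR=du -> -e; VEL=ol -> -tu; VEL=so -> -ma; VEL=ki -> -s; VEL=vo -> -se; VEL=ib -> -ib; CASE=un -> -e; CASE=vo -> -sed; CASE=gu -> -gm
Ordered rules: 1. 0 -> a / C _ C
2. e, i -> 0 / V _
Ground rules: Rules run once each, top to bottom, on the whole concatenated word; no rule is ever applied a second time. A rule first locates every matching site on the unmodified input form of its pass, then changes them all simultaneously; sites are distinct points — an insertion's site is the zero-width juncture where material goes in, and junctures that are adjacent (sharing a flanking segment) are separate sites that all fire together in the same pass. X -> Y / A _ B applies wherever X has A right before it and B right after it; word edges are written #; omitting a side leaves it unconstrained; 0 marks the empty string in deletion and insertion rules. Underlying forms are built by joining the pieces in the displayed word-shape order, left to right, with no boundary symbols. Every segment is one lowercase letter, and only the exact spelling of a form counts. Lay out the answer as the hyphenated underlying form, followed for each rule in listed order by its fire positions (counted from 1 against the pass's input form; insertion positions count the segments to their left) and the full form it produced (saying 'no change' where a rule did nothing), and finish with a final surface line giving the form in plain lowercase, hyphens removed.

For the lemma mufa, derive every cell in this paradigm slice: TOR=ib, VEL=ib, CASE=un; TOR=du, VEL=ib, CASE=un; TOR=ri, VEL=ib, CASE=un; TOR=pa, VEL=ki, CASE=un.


cell TOR=ib, VEL=ib, CASE=un:
underlying: mufa-ib-su-e
1. 0 -> a / C _ C: inserts after position(s) 6: mufaibasue
2. e, i -> 0 / V _: fires at position(s) 5, 10: mufabasu
surface: mufabasu

cell TOR=du, VEL=ib, CASE=un:
underlying: mufa-ib-e-e
1. 0 -> a / C _ C: no change
2. e, i -> 0 / V _: fires at position(s) 5, 8: mufabe
surface: mufabe

cell TOR=ri, VEL=ib, CASE=un:
underlying: mufa-ib-s-e
1. 0 -> a / C _ C: inserts after position(s) 6: mufaibase
2. e, i -> 0 / V _: fires at position(s) 5: mufabase
surface: mufabase

cell TOR=pa, VEL=ki, CASE=un:
underlying: mufa-s-v-e
1. 0 -> a / C _ C: inserts after position(s) 5: mufasave
2. e, i -> 0 / V _: no change
surface: mufasave


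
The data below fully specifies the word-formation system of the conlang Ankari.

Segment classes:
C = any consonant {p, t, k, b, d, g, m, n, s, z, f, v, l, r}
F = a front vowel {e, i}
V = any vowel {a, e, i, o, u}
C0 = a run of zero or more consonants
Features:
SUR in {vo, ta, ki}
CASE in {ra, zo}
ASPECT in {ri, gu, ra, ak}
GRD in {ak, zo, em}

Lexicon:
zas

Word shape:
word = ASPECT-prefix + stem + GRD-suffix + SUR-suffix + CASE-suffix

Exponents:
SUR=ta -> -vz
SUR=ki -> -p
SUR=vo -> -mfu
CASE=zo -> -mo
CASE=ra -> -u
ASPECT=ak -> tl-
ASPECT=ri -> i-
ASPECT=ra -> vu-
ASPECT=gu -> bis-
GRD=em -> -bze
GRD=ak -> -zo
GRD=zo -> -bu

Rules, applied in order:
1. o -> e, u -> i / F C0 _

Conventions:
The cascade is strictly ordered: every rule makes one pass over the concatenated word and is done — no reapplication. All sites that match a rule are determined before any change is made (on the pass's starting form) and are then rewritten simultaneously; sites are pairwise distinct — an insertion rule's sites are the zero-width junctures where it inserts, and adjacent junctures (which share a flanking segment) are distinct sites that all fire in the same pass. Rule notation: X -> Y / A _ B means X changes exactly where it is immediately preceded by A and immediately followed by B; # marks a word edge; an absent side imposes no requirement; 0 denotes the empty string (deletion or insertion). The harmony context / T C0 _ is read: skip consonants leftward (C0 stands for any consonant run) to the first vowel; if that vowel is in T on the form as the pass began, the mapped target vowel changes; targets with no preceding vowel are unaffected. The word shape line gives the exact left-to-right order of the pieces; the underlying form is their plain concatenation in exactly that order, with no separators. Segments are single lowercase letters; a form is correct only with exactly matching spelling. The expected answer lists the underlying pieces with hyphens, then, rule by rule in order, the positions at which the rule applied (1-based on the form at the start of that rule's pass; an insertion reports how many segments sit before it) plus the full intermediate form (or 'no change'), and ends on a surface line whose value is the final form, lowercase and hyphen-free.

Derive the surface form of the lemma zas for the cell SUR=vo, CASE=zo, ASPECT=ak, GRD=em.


underlying: tl-zas-bze-mfu-mo
1. o -> e, u -> i / F C0 _: fires at position(s) 11: tlzasbzemfimo
surface: tlzasbzemfimo


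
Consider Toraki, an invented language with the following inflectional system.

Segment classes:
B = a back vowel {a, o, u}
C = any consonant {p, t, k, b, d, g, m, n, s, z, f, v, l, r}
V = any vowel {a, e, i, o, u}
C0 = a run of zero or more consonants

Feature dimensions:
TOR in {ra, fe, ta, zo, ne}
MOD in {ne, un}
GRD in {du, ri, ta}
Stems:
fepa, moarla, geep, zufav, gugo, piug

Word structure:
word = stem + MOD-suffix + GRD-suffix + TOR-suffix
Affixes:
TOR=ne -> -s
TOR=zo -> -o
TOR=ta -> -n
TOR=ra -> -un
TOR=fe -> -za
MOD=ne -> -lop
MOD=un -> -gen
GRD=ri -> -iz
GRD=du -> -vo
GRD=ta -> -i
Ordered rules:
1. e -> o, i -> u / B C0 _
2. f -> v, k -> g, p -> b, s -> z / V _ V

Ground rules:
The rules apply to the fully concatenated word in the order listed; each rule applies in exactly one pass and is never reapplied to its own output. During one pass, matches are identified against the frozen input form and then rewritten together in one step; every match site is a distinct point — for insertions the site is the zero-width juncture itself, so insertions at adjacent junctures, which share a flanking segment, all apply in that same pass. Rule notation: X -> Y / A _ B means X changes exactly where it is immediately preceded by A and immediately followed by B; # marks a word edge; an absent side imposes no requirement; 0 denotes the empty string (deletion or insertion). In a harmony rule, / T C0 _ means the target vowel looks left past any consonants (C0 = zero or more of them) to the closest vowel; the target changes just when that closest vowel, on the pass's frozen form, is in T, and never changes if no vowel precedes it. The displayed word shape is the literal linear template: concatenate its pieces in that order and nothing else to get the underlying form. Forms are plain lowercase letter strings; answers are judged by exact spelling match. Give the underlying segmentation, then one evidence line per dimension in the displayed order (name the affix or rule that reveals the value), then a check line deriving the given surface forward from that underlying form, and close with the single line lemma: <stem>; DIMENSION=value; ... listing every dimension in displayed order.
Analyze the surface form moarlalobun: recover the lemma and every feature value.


underlying: moarla-lop-i-n
TOR=ta - signalled by the affix -n
MOD=ne - signalled by the affix -lop
GRD=ta - signalled by the affix -i
check: moarlalopin -> moarlalopun -> moarlalobun
lemma: moarla; TOR=ta; MOD=ne; GRD=ta


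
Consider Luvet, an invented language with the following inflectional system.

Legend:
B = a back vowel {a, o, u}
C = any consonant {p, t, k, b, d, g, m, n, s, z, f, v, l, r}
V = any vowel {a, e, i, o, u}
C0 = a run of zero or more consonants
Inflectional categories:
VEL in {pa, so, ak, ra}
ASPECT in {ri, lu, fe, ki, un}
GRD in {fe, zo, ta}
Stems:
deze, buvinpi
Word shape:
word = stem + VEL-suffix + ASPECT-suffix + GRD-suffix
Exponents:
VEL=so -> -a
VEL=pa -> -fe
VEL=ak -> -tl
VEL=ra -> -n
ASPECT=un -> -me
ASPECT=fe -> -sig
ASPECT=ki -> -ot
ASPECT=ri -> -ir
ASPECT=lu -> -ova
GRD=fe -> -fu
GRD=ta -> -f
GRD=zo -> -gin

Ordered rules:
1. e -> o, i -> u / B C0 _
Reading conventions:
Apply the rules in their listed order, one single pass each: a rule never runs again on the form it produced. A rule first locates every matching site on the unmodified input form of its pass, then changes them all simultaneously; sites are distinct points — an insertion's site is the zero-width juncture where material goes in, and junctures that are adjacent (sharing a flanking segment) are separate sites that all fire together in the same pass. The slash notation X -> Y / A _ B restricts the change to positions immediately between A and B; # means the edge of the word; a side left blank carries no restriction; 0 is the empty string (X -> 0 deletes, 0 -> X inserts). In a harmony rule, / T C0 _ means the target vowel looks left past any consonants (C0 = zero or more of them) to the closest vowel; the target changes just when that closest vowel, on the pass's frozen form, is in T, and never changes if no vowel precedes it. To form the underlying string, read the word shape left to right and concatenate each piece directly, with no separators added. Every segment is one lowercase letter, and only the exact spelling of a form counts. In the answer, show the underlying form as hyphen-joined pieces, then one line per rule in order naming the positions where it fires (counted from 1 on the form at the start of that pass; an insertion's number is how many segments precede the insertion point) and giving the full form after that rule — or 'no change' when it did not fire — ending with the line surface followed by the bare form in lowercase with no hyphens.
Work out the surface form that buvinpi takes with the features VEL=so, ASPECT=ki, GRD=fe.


underlying: buvinpi-a-ot-fu
1. e -> o, i -> u / B C0 _: fires at position(s) 4: buvunpiaotfu
surface: buvunpiaotfu


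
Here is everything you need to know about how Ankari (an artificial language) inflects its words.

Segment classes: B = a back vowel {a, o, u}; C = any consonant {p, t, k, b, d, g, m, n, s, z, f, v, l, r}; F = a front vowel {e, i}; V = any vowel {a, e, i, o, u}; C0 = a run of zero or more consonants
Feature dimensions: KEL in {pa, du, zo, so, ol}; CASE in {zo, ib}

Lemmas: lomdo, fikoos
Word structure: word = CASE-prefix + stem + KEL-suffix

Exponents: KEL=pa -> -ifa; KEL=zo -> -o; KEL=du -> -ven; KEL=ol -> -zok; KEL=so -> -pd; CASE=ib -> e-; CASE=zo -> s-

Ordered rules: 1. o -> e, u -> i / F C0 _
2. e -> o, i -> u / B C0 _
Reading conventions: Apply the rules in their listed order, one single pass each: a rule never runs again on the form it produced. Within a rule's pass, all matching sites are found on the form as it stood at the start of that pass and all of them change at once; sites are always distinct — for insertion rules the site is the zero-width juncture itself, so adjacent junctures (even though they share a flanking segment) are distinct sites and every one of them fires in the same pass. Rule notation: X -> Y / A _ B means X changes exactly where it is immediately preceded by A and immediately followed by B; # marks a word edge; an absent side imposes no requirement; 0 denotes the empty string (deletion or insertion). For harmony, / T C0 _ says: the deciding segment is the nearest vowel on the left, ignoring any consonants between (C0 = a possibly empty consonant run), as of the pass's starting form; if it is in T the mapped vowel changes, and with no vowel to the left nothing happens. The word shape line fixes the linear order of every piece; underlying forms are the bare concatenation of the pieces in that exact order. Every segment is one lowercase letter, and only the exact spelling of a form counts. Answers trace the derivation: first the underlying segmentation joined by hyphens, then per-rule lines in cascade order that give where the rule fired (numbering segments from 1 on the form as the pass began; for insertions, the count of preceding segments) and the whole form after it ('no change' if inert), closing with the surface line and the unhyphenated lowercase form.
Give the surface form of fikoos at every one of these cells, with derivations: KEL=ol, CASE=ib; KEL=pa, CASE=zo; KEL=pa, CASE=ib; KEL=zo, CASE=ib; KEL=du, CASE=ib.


cell KEL=ol, CASE=ib:
underlying: e-fikoos-zok
1. o -> e, u -> i / F C0 _: fires at position(s) 5: efikeoszok
2. e -> o, i -> u / B C0 _: no change
surface: efikeoszok

cell KEL=pa, CASE=zo:
underlying: s-fikoos-ifa
1. o -> e, u -> i / F C0 _: fires at position(s) 5: sfikeosifa
2. e -> o, i -> u / B C0 _: fires at position(s) 8: sfikeosufa
surface: sfikeosufa

cell KEL=pa, CASE=ib:
underlying: e-fikoos-ifa
1. o -> e, u -> i / F C0 _: fires at position(s) 5: efikeosifa
2. e -> o, i -> u / B C0 _: fires at position(s) 8: efikeosufa
surface: efikeosufa

cell KEL=zo, CASE=ib:
underlying: e-fikoos-o
1. o -> e, u -> i / F C0 _: fires at position(s) 5: efikeoso
2. e -> o, i -> u / B C0 _: no change
surface: efikeoso

cell KEL=du, CASE=ib:
underlying: e-fikoos-ven
1. o -> e, u -> i / F C0 _: fires at position(s) 5: efikeosven
2. e -> o, i -> u / B C0 _: fires at position(s) 9: efikeosvon
surface: efikeosvon


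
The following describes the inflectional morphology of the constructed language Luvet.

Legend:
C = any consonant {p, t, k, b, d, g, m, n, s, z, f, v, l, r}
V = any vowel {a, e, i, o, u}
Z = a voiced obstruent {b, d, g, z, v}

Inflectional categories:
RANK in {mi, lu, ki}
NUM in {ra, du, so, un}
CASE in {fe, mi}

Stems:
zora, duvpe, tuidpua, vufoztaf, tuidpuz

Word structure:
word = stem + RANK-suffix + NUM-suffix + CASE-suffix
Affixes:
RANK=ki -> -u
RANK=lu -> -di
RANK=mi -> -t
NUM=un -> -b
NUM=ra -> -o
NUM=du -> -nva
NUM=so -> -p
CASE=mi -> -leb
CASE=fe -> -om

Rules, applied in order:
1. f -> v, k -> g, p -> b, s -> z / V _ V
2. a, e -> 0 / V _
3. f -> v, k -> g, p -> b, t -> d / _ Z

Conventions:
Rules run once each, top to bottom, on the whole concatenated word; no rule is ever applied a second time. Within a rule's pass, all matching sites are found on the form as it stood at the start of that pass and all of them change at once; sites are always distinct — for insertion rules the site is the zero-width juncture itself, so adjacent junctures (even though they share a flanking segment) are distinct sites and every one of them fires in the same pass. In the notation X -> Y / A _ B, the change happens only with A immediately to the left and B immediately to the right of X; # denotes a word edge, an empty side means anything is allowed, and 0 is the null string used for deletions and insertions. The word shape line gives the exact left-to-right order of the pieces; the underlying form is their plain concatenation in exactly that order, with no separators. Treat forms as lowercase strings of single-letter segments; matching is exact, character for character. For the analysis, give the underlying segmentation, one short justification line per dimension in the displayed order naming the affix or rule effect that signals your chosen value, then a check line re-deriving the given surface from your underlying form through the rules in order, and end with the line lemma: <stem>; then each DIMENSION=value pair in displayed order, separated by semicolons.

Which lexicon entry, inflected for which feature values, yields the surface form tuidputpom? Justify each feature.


underlying: tuidpua-t-p-om
RANK=mi - signalled by the affix -t
NUM=so - signalled by the affix -p
CASE=fe - signalled by the affix -om
check: tuidpuatpom -> tuidpuatpom -> tuidputpom -> tuidputpom
lemma: tuidpua; RANK=mi; NUM=so; CASE=fe


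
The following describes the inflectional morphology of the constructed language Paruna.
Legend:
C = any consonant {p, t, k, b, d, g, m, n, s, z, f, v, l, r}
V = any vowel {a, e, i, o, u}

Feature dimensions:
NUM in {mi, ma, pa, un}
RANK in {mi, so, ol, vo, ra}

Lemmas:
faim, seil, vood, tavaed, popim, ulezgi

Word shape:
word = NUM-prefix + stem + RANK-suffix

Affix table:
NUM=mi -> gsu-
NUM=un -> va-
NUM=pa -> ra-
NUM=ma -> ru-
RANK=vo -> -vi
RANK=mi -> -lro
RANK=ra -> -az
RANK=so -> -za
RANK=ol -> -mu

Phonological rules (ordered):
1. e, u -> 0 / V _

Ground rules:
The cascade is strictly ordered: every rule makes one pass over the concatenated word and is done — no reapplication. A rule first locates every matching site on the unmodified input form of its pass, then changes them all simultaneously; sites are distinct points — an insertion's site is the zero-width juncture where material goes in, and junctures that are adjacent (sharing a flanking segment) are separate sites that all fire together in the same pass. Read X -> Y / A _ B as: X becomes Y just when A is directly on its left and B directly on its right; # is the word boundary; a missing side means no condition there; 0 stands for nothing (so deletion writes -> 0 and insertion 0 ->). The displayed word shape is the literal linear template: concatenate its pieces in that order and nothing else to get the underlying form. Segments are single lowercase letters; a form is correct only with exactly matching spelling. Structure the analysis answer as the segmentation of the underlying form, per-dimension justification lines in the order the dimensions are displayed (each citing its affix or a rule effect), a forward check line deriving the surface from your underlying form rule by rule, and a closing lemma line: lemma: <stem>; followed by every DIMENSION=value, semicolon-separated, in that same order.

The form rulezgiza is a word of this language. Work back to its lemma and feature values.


underlying: ru-ulezgi-za
NUM=ma - signalled by the affix ru-
RANK=so - signalled by the affix -za
check: ruulezgiza -> rulezgiza
lemma: ulezgi; NUM=ma; RANK=so


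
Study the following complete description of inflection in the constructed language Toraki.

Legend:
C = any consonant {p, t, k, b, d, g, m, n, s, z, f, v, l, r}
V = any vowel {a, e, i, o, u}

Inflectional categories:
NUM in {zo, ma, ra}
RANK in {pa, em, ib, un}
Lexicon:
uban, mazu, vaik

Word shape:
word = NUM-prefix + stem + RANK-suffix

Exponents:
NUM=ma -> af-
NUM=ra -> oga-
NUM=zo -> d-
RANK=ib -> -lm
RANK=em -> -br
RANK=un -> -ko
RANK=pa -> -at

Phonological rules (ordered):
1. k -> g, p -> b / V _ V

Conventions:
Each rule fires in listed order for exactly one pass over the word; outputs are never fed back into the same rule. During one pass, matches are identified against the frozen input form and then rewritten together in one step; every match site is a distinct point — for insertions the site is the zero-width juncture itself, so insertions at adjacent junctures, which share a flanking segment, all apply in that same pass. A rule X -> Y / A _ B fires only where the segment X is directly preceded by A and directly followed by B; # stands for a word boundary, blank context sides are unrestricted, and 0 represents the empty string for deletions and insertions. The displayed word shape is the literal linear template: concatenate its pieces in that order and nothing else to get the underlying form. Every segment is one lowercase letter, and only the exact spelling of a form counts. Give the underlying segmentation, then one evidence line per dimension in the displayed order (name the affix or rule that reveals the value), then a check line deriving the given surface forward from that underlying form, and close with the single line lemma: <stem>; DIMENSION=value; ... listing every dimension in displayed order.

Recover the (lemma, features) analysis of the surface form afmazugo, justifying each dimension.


underlying: af-mazu-ko
NUM=ma - signalled by the affix af-
RANK=un - signalled by the affix -ko
check: afmazuko -> afmazugo
lemma: mazu; NUM=ma; RANK=un
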